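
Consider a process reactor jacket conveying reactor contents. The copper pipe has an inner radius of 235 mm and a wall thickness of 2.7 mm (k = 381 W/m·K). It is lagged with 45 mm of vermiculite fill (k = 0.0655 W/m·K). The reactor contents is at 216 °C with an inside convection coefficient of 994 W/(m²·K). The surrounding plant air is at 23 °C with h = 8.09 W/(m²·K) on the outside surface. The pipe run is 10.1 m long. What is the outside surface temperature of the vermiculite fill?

Radial resistances (cylindrical: R_cond = ln(r_o/r_i)/(2πkL), R_conv = 1/(h·2πrL)):
R_inner film = 1/(h_i·2πr₁L) = 1/(994×2π×0.235×10.1) = 6.746×10^-5 K/W
R_copper pipe wall = ln(237.7/235)/(2π×381×10.1) = 4.725×10^-7 K/W
R_vermiculite fill = ln(282.7/237.7)/(2π×0.0655×10.1) = 0.04171 K/W
R_outer film = 1/(h_o·2πr_oL) = 1/(8.09×2π×0.2827×10.1) = 0.00689 K/W
R_total = 0.04867 K/W
Q = ΔT/R_total = 193/0.04867
Q = 3970 W
T_interface = T_inner − Q·ΣR(inner→interface) = 216 − 3970×0.04178

T ≈ 50.3 °C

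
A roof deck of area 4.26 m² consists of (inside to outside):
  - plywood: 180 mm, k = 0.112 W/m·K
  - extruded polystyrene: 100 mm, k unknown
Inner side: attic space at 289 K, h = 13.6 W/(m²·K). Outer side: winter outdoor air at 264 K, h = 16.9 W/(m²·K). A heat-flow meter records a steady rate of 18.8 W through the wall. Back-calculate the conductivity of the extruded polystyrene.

k ≈ 0.0255 W/(m·K)

Treating each layer as a thermal resistance in series:
R_inner film = 1/(h_i·A) = 1/(13.6×4.26) = 0.01726 K/W
R_plywood = L/(kA) = 0.18/(0.112×4.26) = 0.3773 K/W
R_outer film = 1/(h_o·A) = 1/(16.9×4.26) = 0.01389 K/W
Sum of known resistances R_other = 0.4084 K/W
Total R = ΔT/Q = 25/18.8 = 1.33 K/W
R_extruded polystyrene = R_total − R_other = 0.9214 K/W
k = L/(R·A) = 0.1/(0.9214×4.26)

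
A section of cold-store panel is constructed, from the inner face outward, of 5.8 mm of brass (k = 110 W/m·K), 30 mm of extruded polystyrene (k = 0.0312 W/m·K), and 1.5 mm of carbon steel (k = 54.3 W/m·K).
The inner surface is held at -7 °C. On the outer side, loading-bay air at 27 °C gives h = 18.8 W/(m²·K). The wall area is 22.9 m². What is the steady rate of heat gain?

Model the wall as resistances in series:
R_brass = L/(kA) = 0.0058/(110×22.9) = 2.303×10^-6 K/W
R_extruded polystyrene = L/(kA) = 0.03/(0.0312×22.9) = 0.04199 K/W
R_carbon steel = L/(kA) = 0.0015/(54.3×22.9) = 1.206×10^-6 K/W
R_outer film = 1/(h_o·A) = 1/(18.8×22.9) = 0.002323 K/W
R_total = 0.04431 K/W
Q = ΔT / R_total = 34 / 0.04431

Q ≈ 767 W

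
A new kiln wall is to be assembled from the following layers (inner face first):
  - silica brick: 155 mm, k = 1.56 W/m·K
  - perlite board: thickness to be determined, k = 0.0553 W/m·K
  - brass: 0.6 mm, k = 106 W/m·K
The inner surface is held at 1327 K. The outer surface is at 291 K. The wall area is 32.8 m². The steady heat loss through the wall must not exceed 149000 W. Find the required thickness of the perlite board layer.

L ≈ 7.12 mm

Using the resistance-network approach (series):
R_silica brick = L/(kA) = 0.155/(1.56×32.8) = 0.003029 K/W
R_brass = L/(kA) = 0.0006/(106×32.8) = 1.726×10^-7 K/W
Sum of the known resistances R_other = 0.003029 K/W
Required total resistance R_tot = ΔT/Q_allow = 1036/149000 = 0.006953 K/W
R_perlite board = R_tot − R_other = 0.003924 K/W
L = R·k·A = 0.003924×0.0553×32.8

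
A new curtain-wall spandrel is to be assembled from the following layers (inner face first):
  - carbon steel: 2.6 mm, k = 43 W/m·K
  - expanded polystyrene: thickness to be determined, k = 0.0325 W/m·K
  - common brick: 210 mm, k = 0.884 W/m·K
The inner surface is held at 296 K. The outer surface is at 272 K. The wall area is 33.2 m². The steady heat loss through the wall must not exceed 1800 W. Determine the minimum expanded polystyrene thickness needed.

L ≈ 6.66 mm

Using the resistance-network approach (series):
R_carbon steel = L/(kA) = 0.0026/(43×33.2) = 1.821×10^-6 K/W
R_common brick = L/(kA) = 0.21/(0.884×33.2) = 0.007155 K/W
Sum of the known resistances R_other = 0.007157 K/W
Required total resistance R_tot = ΔT/Q_allow = 24/1800 = 0.01333 K/W
R_expanded polystyrene = R_tot − R_other = 0.006176 K/W
L = R·k·A = 0.006176×0.0325×33.2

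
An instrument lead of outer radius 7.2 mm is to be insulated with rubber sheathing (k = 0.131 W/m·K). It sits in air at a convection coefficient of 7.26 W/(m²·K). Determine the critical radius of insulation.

r_cr ≈ 18 mm

For a cylinder r_cr = k/h = 0.131/7.26
r_cr = 18 mm; since the bare radius (7.2 mm) is below r_cr, adding a thin layer of insulation will *increase* heat loss.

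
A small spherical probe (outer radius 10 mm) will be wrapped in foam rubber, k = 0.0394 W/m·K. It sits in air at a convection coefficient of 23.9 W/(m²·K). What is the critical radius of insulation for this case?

r_cr ≈ 3.3 mm

For a sphere r_cr = 2k/h = 2×0.0394/23.9
r_cr = 3.3 mm; since the bare radius (10 mm) is above r_cr, any added insulation will reduce heat loss.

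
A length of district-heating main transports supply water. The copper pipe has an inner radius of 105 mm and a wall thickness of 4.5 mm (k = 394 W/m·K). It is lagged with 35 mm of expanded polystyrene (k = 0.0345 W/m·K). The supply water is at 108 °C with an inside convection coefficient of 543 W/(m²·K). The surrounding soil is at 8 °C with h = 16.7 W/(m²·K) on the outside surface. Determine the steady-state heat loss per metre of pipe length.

q′ ≈ 74.2 W/m

Radial resistances (cylindrical: R_cond = ln(r_o/r_i)/(2πkL), R_conv = 1/(h·2πrL)):
R_inner film = 1/(h_i·2πr₁L) = 1/(543×2π×0.105×1) = 0.002791 K/W
R_copper pipe wall = ln(109.5/105)/(2π×394×1) = 1.695×10^-5 K/W
R_expanded polystyrene = ln(144.5/109.5)/(2π×0.0345×1) = 1.279 K/W
R_outer film = 1/(h_o·2πr_oL) = 1/(16.7×2π×0.1445×1) = 0.06595 K/W
R_total = 1.348 K/W
Q = ΔT/R_total = 100/1.348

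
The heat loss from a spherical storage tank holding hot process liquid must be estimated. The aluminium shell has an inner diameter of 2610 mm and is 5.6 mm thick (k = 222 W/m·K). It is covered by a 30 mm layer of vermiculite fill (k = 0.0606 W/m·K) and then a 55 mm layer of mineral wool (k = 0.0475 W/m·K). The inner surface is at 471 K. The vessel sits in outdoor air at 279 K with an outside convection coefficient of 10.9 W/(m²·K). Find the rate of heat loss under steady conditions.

Q ≈ 2550 W

Spherical conduction: R = (1/r_in − 1/r_out)/(4πk) per layer; series-sum.
R_aluminium shell = (1/1.305 − 1/1.3106)/(4π×222) = 1.174×10^-6 K/W
R_vermiculite fill = (1/1.3106 − 1/1.3406)/(4π×0.0606) = 0.02242 K/W
R_mineral wool = (1/1.3406 − 1/1.3956)/(4π×0.0475) = 0.04925 K/W
R_outer film = 1/(h·4πr_o²) = 1/(10.9×4π×1.3956²) = 0.003748 K/W
R_total = 0.07542 K/W
Q = ΔT/R_total = 192/0.07542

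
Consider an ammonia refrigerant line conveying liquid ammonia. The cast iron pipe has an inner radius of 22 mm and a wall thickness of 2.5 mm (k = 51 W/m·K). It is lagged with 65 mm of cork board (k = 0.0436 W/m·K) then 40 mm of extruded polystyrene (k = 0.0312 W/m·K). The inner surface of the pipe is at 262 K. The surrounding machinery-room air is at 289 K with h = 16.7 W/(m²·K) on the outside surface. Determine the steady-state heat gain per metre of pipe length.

Treating each annulus and film as a series resistance:
R_cast iron pipe wall = ln(24.5/22)/(2π×51×1) = 3.359×10^-4 K/W
R_cork board = ln(89.5/24.5)/(2π×0.0436×1) = 4.729 K/W
R_extruded polystyrene = ln(129.5/89.5)/(2π×0.0312×1) = 1.885 K/W
R_outer film = 1/(h_o·2πr_oL) = 1/(16.7×2π×0.1295×1) = 0.07359 K/W
R_total = 6.688 K/W
Q = ΔT/R_total = 27/6.688

q′ ≈ 4.04 W/m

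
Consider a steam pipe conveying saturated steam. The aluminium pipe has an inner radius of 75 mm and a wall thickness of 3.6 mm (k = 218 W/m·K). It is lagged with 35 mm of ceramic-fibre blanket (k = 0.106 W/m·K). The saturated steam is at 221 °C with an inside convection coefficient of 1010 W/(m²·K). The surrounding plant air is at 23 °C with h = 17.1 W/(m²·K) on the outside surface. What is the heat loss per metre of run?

For a radial system each layer contributes R = ln(r_out/r_in)/(2πkL); films add R = 1/(hA).
R_inner film = 1/(h_i·2πr₁L) = 1/(1010×2π×0.075×1) = 0.002101 K/W
R_aluminium pipe wall = ln(78.6/75)/(2π×218×1) = 3.423×10^-5 K/W
R_ceramic-fibre blanket = ln(113.6/78.6)/(2π×0.106×1) = 0.553 K/W
R_outer film = 1/(h_o·2πr_oL) = 1/(17.1×2π×0.1136×1) = 0.08193 K/W
R_total = 0.6371 K/W
Q = ΔT/R_total = 198/0.6371

q′ ≈ 311 W/m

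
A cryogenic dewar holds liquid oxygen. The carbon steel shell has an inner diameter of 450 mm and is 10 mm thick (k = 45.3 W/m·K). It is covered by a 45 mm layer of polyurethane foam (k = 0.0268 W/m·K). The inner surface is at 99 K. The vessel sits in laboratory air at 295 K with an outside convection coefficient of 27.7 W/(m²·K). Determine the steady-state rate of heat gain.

Q ≈ 94.8 W

For a spherical shell R = (1/r₁ − 1/r₂)/(4πk); film R = 1/(h·4πr²). In series:
R_carbon steel shell = (1/0.225 − 1/0.235)/(4π×45.3) = 3.322×10^-4 K/W
R_polyurethane foam = (1/0.235 − 1/0.28)/(4π×0.0268) = 2.031 K/W
R_outer film = 1/(h·4πr_o²) = 1/(27.7×4π×0.28²) = 0.03664 K/W
R_total = 2.068 K/W
Q = ΔT/R_total = 196/2.068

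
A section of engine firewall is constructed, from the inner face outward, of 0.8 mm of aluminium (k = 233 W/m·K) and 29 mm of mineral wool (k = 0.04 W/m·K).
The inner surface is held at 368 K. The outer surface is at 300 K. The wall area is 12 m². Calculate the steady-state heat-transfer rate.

Q ≈ 1130 W

Model the wall as resistances in series:
R_aluminium = L/(kA) = 0.0008/(233×12) = 2.861×10^-7 K/W
R_mineral wool = L/(kA) = 0.029/(0.04×12) = 0.06042 K/W
R_total = 0.06042 K/W
Q = ΔT / R_total = 68 / 0.06042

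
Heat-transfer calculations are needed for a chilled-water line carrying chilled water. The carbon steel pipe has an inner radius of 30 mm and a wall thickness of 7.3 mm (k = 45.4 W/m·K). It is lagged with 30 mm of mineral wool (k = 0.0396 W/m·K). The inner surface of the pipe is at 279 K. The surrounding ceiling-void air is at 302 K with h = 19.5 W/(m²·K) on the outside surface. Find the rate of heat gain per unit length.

For a radial system each layer contributes R = ln(r_out/r_in)/(2πkL); films add R = 1/(hA).
R_carbon steel pipe wall = ln(37.3/30)/(2π×45.4×1) = 7.635×10^-4 K/W
R_mineral wool = ln(67.3/37.3)/(2π×0.0396×1) = 2.372 K/W
R_outer film = 1/(h_o·2πr_oL) = 1/(19.5×2π×0.0673×1) = 0.1213 K/W
R_total = 2.494 K/W
Q = ΔT/R_total = 23/2.494

q′ ≈ 9.22 W/m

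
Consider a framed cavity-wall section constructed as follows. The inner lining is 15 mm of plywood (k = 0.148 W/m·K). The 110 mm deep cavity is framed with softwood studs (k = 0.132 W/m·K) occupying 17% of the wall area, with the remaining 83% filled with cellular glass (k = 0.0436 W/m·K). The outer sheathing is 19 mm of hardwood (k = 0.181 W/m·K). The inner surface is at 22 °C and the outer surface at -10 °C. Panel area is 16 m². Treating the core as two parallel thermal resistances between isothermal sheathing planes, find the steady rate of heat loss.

Q ≈ 246 W

Sheathing layers in series; stud and cavity paths in parallel between them.
R_inner = 0.015/(0.148×16) = 0.006334 K/W
R_stud  = 0.11/(0.132×0.17×16) = 0.3064 K/W
R_cav   = 0.11/(0.0436×0.83×16) = 0.19 K/W
1/R_core = 1/R_stud + 1/R_cav → R_core = 0.1173 K/W
R_outer = 0.019/(0.181×16) = 0.006561 K/W
R_total = 0.1302 K/W
Q = ΔT/R_total = 32/0.1302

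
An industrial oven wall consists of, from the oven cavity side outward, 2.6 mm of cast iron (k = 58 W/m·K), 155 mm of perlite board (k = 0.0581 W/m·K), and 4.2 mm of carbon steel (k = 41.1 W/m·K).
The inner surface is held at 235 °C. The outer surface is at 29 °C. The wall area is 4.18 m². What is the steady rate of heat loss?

Using the resistance-network approach (series):
R_cast iron = L/(kA) = 0.0026/(58×4.18) = 1.072×10^-5 K/W
R_perlite board = L/(kA) = 0.155/(0.0581×4.18) = 0.6382 K/W
R_carbon steel = L/(kA) = 0.0042/(41.1×4.18) = 2.445×10^-5 K/W
R_total = 0.6383 K/W
Q = ΔT / R_total = 206 / 0.6383

Q ≈ 323 W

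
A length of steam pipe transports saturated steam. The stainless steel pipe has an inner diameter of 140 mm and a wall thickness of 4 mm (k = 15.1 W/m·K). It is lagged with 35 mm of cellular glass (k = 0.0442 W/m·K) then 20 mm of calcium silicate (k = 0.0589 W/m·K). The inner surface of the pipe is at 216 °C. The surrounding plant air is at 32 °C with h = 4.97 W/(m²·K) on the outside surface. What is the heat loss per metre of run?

q′ ≈ 87.7 W/m

For a radial system each layer contributes R = ln(r_out/r_in)/(2πkL); films add R = 1/(hA).
R_stainless steel pipe wall = ln(74/70)/(2π×15.1×1) = 5.857×10^-4 K/W
R_cellular glass = ln(109/74)/(2π×0.0442×1) = 1.395 K/W
R_calcium silicate = ln(129/109)/(2π×0.0589×1) = 0.4552 K/W
R_outer film = 1/(h_o·2πr_oL) = 1/(4.97×2π×0.129×1) = 0.2482 K/W
R_total = 2.099 K/W
Q = ΔT/R_total = 184/2.099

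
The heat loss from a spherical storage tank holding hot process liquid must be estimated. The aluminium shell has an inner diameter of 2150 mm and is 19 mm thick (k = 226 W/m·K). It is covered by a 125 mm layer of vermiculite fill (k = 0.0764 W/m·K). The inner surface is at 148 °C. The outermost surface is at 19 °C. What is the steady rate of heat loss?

Q ≈ 1320 W

Each spherical layer contributes R = (1/r_i − 1/r_o)/(4πk):
R_aluminium shell = (1/1.075 − 1/1.094)/(4π×226) = 5.689×10^-6 K/W
R_vermiculite fill = (1/1.094 − 1/1.219)/(4π×0.0764) = 0.09763 K/W
R_total = 0.09764 K/W
Q = ΔT/R_total = 129/0.09764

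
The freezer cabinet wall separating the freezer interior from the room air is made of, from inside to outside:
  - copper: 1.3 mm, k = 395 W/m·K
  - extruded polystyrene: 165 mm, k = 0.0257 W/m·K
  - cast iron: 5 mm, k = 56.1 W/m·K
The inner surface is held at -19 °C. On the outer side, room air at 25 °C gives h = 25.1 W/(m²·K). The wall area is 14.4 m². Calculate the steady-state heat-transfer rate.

Thermal resistances in series:
R_copper = L/(kA) = 0.0013/(395×14.4) = 2.286×10^-7 K/W
R_extruded polystyrene = L/(kA) = 0.165/(0.0257×14.4) = 0.4458 K/W
R_cast iron = L/(kA) = 0.005/(56.1×14.4) = 6.189×10^-6 K/W
R_outer film = 1/(h_o·A) = 1/(25.1×14.4) = 0.002767 K/W
R_total = 0.4486 K/W
Q = ΔT / R_total = 44 / 0.4486

Q ≈ 98.1 W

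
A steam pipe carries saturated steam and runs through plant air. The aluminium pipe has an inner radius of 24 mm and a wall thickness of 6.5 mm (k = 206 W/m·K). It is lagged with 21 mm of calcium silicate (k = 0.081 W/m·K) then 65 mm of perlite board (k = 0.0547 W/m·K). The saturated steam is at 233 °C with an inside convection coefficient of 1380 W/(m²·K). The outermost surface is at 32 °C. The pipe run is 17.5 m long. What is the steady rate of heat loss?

Treating each annulus and film as a series resistance:
R_inner film = 1/(h_i·2πr₁L) = 1/(1380×2π×0.024×17.5) = 2.746×10^-4 K/W
R_aluminium pipe wall = ln(30.5/24)/(2π×206×17.5) = 1.058×10^-5 K/W
R_calcium silicate = ln(51.5/30.5)/(2π×0.081×17.5) = 0.05882 K/W
R_perlite board = ln(116.5/51.5)/(2π×0.0547×17.5) = 0.1357 K/W
R_total = 0.1948 K/W
Q = ΔT/R_total = 201/0.1948

Q ≈ 1030 W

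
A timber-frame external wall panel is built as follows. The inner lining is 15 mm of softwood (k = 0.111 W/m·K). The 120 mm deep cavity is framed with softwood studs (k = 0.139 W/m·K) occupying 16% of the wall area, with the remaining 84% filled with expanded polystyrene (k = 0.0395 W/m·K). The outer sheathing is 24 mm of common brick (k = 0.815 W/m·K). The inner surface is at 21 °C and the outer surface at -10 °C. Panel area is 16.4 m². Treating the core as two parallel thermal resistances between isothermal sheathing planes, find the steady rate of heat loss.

Sheathing layers in series; stud and cavity paths in parallel between them.
R_inner = 0.015/(0.111×16.4) = 0.00824 K/W
R_stud  = 0.12/(0.139×0.16×16.4) = 0.329 K/W
R_cav   = 0.12/(0.0395×0.84×16.4) = 0.2205 K/W
1/R_core = 1/R_stud + 1/R_cav → R_core = 0.132 K/W
R_outer = 0.024/(0.815×16.4) = 0.001796 K/W
R_total = 0.1421 K/W
Q = ΔT/R_total = 31/0.1421

Q ≈ 218 W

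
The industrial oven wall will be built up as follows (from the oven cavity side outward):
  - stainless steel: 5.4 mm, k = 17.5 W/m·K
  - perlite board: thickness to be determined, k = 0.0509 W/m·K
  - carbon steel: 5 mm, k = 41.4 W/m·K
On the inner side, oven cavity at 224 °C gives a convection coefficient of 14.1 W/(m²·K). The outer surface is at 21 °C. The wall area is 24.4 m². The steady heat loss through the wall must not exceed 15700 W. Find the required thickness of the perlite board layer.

Treating each layer as a thermal resistance in series:
R_inner film = 1/(h_i·A) = 1/(14.1×24.4) = 0.002907 K/W
R_stainless steel = L/(kA) = 0.0054/(17.5×24.4) = 1.265×10^-5 K/W
R_carbon steel = L/(kA) = 0.005/(41.4×24.4) = 4.95×10^-6 K/W
Sum of the known resistances R_other = 0.002924 K/W
Required total resistance R_tot = ΔT/Q_allow = 203/15700 = 0.01293 K/W
R_perlite board = R_tot − R_other = 0.01001 K/W
L = R·k·A = 0.01001×0.0509×24.4

L ≈ 12.4 mm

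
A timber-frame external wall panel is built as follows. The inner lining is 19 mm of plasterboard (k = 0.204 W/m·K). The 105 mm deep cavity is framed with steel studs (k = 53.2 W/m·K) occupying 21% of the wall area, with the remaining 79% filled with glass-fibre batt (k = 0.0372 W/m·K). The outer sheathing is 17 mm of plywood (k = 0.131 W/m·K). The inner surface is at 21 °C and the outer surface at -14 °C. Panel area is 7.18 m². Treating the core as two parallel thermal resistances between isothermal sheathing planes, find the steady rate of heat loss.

Sheathing layers in series; stud and cavity paths in parallel between them.
R_inner = 0.019/(0.204×7.18) = 0.01297 K/W
R_stud  = 0.105/(53.2×0.21×7.18) = 0.001309 K/W
R_cav   = 0.105/(0.0372×0.79×7.18) = 0.4976 K/W
1/R_core = 1/R_stud + 1/R_cav → R_core = 0.001306 K/W
R_outer = 0.017/(0.131×7.18) = 0.01807 K/W
R_total = 0.03235 K/W
Q = ΔT/R_total = 35/0.03235

Q ≈ 1080 W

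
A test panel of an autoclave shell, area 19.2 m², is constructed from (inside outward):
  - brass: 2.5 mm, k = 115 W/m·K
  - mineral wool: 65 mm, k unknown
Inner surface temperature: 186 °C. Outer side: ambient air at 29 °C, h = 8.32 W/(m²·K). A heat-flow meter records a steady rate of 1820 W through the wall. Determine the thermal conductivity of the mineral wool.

Thermal resistances in series:
R_brass = L/(kA) = 0.0025/(115×19.2) = 1.132×10^-6 K/W
R_outer film = 1/(h_o·A) = 1/(8.32×19.2) = 0.00626 K/W
Sum of known resistances R_other = 0.006261 K/W
Total R = ΔT/Q = 157/1820 = 0.08626 K/W
R_mineral wool = R_total − R_other = 0.08 K/W
k = L/(R·A) = 0.065/(0.08×19.2)

k ≈ 0.0423 W/(m·K)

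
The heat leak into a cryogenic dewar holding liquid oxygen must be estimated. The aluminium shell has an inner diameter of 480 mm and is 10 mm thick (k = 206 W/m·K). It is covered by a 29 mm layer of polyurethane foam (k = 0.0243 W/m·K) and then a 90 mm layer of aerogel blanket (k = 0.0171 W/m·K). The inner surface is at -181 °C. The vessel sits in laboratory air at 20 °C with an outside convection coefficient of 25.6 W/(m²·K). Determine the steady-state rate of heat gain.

Each spherical layer contributes R = (1/r_i − 1/r_o)/(4πk):
R_aluminium shell = (1/0.24 − 1/0.25)/(4π×206) = 6.438×10^-5 K/W
R_polyurethane foam = (1/0.25 − 1/0.279)/(4π×0.0243) = 1.362 K/W
R_aerogel blanket = (1/0.279 − 1/0.369)/(4π×0.0171) = 4.068 K/W
R_outer film = 1/(h·4πr_o²) = 1/(25.6×4π×0.369²) = 0.02283 K/W
R_total = 5.453 K/W
Q = ΔT/R_total = 201/5.453

Q ≈ 36.9 W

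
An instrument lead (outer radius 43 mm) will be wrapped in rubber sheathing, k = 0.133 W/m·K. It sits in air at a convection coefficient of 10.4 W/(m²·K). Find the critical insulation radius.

r_cr ≈ 12.8 mm

For a cylinder r_cr = k/h = 0.133/10.4
r_cr = 12.8 mm; since the bare radius (43 mm) is above r_cr, any added insulation will reduce heat loss.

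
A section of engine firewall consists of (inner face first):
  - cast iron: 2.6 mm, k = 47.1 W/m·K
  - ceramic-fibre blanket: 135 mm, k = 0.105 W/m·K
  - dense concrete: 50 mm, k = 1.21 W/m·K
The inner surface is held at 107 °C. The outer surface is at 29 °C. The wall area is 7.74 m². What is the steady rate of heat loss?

Q ≈ 455 W

Thermal resistances in series:
R_cast iron = L/(kA) = 0.0026/(47.1×7.74) = 7.132×10^-6 K/W
R_ceramic-fibre blanket = L/(kA) = 0.135/(0.105×7.74) = 0.1661 K/W
R_dense concrete = L/(kA) = 0.05/(1.21×7.74) = 0.005339 K/W
R_total = 0.1715 K/W
Q = ΔT / R_total = 78 / 0.1715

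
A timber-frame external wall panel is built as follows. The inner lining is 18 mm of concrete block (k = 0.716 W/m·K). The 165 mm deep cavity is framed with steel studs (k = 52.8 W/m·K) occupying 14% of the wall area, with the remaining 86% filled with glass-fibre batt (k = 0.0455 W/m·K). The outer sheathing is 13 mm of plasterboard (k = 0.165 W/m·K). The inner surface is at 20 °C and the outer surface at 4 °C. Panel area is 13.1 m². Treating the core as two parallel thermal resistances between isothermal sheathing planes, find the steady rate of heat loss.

Q ≈ 1660 W

Sheathing layers in series; stud and cavity paths in parallel between them.
R_inner = 0.018/(0.716×13.1) = 0.001919 K/W
R_stud  = 0.165/(52.8×0.14×13.1) = 0.001704 K/W
R_cav   = 0.165/(0.0455×0.86×13.1) = 0.3219 K/W
1/R_core = 1/R_stud + 1/R_cav → R_core = 0.001695 K/W
R_outer = 0.013/(0.165×13.1) = 0.006014 K/W
R_total = 0.009628 K/W
Q = ΔT/R_total = 16/0.009628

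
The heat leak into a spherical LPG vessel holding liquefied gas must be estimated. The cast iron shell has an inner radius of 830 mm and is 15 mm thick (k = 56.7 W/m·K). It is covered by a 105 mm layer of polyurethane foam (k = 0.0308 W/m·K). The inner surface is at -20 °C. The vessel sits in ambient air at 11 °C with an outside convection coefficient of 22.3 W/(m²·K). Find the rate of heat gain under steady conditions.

For a spherical shell R = (1/r₁ − 1/r₂)/(4πk); film R = 1/(h·4πr²). In series:
R_cast iron shell = (1/0.83 − 1/0.845)/(4π×56.7) = 3.002×10^-5 K/W
R_polyurethane foam = (1/0.845 − 1/0.95)/(4π×0.0308) = 0.3379 K/W
R_outer film = 1/(h·4πr_o²) = 1/(22.3×4π×0.95²) = 0.003954 K/W
R_total = 0.3419 K/W
Q = ΔT/R_total = 31/0.3419

Q ≈ 90.7 W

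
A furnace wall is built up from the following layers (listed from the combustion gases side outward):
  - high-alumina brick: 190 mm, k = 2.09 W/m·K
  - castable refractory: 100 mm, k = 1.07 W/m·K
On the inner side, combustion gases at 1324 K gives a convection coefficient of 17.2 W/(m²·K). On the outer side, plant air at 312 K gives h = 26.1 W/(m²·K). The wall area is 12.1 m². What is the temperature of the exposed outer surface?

Series thermal resistances:
R_inner film = 1/(h_i·A) = 1/(17.2×12.1) = 0.004805 K/W
R_high-alumina brick = L/(kA) = 0.19/(2.09×12.1) = 0.007513 K/W
R_castable refractory = L/(kA) = 0.1/(1.07×12.1) = 0.007724 K/W
R_outer film = 1/(h_o·A) = 1/(26.1×12.1) = 0.003166 K/W
R_total = 0.02321 K/W;  Q = ΔT/R_total = 1012/0.02321 = 43610 W
T_interface = T_inner − Q·ΣR(inner→interface) = 1324 − 43600×0.02004

T ≈ 450 K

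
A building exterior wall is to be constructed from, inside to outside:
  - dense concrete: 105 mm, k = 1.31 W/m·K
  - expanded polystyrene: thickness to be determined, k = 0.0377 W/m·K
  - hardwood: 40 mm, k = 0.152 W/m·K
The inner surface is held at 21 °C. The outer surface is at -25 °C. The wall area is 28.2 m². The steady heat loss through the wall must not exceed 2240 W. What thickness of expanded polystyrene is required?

L ≈ 8.89 mm

Treating each layer as a thermal resistance in series:
R_dense concrete = L/(kA) = 0.105/(1.31×28.2) = 0.002842 K/W
R_hardwood = L/(kA) = 0.04/(0.152×28.2) = 0.009332 K/W
Sum of the known resistances R_other = 0.01217 K/W
Required total resistance R_tot = ΔT/Q_allow = 46/2240 = 0.02054 K/W
R_expanded polystyrene = R_tot − R_other = 0.008362 K/W
L = R·k·A = 0.008362×0.0377×28.2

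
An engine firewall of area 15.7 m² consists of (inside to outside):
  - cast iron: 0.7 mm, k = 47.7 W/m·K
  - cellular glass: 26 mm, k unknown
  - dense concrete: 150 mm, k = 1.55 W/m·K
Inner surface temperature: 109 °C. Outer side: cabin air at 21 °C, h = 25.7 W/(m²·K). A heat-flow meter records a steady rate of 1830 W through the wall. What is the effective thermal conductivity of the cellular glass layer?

k ≈ 0.042 W/(m·K)

Thermal resistances in series:
R_cast iron = L/(kA) = 0.0007/(47.7×15.7) = 9.347×10^-7 K/W
R_dense concrete = L/(kA) = 0.15/(1.55×15.7) = 0.006164 K/W
R_outer film = 1/(h_o·A) = 1/(25.7×15.7) = 0.002478 K/W
Sum of known resistances R_other = 0.008643 K/W
Total R = ΔT/Q = 88/1830 = 0.04809 K/W
R_cellular glass = R_total − R_other = 0.03944 K/W
k = L/(R·A) = 0.026/(0.03944×15.7)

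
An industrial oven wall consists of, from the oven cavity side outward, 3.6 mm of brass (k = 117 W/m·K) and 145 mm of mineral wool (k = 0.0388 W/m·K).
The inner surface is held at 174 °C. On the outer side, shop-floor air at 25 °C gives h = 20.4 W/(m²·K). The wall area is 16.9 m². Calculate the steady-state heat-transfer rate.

Q ≈ 665 W

Using the resistance-network approach (series):
R_brass = L/(kA) = 0.0036/(117×16.9) = 1.821×10^-6 K/W
R_mineral wool = L/(kA) = 0.145/(0.0388×16.9) = 0.2211 K/W
R_outer film = 1/(h_o·A) = 1/(20.4×16.9) = 0.002901 K/W
R_total = 0.224 K/W
Q = ΔT / R_total = 149 / 0.224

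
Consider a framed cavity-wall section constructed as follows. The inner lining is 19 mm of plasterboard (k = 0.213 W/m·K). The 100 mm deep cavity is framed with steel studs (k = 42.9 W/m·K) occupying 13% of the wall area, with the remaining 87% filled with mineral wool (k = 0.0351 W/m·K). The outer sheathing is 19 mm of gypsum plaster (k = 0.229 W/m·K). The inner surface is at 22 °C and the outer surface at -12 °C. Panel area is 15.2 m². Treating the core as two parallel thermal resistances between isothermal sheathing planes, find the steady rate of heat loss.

Q ≈ 2720 W

Sheathing layers in series; stud and cavity paths in parallel between them.
R_inner = 0.019/(0.213×15.2) = 0.005869 K/W
R_stud  = 0.1/(42.9×0.13×15.2) = 0.00118 K/W
R_cav   = 0.1/(0.0351×0.87×15.2) = 0.2154 K/W
1/R_core = 1/R_stud + 1/R_cav → R_core = 0.001173 K/W
R_outer = 0.019/(0.229×15.2) = 0.005459 K/W
R_total = 0.0125 K/W
Q = ΔT/R_total = 34/0.0125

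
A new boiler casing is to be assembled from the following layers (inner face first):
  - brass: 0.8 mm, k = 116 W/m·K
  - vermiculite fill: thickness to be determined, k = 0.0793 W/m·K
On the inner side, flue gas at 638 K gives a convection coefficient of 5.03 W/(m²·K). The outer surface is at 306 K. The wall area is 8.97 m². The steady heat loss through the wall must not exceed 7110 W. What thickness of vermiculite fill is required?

Using the resistance-network approach (series):
R_inner film = 1/(h_i·A) = 1/(5.03×8.97) = 0.02216 K/W
R_brass = L/(kA) = 0.0008/(116×8.97) = 7.688×10^-7 K/W
Sum of the known resistances R_other = 0.02216 K/W
Required total resistance R_tot = ΔT/Q_allow = 332/7110 = 0.04669 K/W
R_vermiculite fill = R_tot − R_other = 0.02453 K/W
L = R·k·A = 0.02453×0.0793×8.97

L ≈ 17.4 mm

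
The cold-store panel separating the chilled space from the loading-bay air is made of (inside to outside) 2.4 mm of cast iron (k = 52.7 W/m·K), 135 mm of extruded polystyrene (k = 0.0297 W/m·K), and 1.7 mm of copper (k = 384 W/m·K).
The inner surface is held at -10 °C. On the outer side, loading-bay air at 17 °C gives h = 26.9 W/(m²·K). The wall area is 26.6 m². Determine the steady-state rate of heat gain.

Thermal resistances in series:
R_cast iron = L/(kA) = 0.0024/(52.7×26.6) = 1.712×10^-6 K/W
R_extruded polystyrene = L/(kA) = 0.135/(0.0297×26.6) = 0.1709 K/W
R_copper = L/(kA) = 0.0017/(384×26.6) = 1.664×10^-7 K/W
R_outer film = 1/(h_o·A) = 1/(26.9×26.6) = 0.001398 K/W
R_total = 0.1723 K/W
Q = ΔT / R_total = 27 / 0.1723

Q ≈ 157 W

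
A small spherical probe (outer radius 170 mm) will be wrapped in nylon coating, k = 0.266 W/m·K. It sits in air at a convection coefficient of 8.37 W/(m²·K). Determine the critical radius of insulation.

For a sphere r_cr = 2k/h = 2×0.266/8.37
r_cr = 63.6 mm; since the bare radius (170 mm) is above r_cr, any added insulation will reduce heat loss.

r_cr ≈ 63.6 mm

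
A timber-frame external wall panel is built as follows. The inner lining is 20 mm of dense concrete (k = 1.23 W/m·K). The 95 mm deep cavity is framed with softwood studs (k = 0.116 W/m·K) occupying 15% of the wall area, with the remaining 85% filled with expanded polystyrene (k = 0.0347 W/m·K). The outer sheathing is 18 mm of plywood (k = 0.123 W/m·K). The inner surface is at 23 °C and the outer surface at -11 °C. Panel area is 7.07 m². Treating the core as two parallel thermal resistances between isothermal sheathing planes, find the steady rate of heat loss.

Sheathing layers in series; stud and cavity paths in parallel between them.
R_inner = 0.02/(1.23×7.07) = 0.0023 K/W
R_stud  = 0.095/(0.116×0.15×7.07) = 0.7722 K/W
R_cav   = 0.095/(0.0347×0.85×7.07) = 0.4556 K/W
1/R_core = 1/R_stud + 1/R_cav → R_core = 0.2865 K/W
R_outer = 0.018/(0.123×7.07) = 0.0207 K/W
R_total = 0.3095 K/W
Q = ΔT/R_total = 34/0.3095

Q ≈ 110 W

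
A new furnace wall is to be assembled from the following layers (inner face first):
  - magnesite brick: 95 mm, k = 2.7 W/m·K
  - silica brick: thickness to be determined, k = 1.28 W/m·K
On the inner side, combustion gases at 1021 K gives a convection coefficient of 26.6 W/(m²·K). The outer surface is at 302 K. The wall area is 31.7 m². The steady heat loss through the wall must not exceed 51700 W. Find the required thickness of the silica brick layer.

L ≈ 471 mm

Model the wall as resistances in series:
R_inner film = 1/(h_i·A) = 1/(26.6×31.7) = 0.001186 K/W
R_magnesite brick = L/(kA) = 0.095/(2.7×31.7) = 0.00111 K/W
Sum of the known resistances R_other = 0.002296 K/W
Required total resistance R_tot = ΔT/Q_allow = 719/51700 = 0.01391 K/W
R_silica brick = R_tot − R_other = 0.01161 K/W
L = R·k·A = 0.01161×1.28×31.7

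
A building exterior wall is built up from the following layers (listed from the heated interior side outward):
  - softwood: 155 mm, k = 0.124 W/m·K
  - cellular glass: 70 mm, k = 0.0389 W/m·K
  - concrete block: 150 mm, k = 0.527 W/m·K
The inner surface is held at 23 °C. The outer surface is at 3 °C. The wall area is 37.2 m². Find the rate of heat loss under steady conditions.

Q ≈ 223 W

Using the resistance-network approach (series):
R_softwood = L/(kA) = 0.155/(0.124×37.2) = 0.0336 K/W
R_cellular glass = L/(kA) = 0.07/(0.0389×37.2) = 0.04837 K/W
R_concrete block = L/(kA) = 0.15/(0.527×37.2) = 0.007651 K/W
R_total = 0.08963 K/W
Q = ΔT / R_total = 20 / 0.08963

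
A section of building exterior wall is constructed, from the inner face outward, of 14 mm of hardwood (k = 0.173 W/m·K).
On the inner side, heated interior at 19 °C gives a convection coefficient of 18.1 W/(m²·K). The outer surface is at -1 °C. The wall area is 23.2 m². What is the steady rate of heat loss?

Treating each layer as a thermal resistance in series:
R_inner film = 1/(h_i·A) = 1/(18.1×23.2) = 0.002381 K/W
R_hardwood = L/(kA) = 0.014/(0.173×23.2) = 0.003488 K/W
R_total = 0.00587 K/W
Q = ΔT / R_total = 20 / 0.00587

Q ≈ 3410 W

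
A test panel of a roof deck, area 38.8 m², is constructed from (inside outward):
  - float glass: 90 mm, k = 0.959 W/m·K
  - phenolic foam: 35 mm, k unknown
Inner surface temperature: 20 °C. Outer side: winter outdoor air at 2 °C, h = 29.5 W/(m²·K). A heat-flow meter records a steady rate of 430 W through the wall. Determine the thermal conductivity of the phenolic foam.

Thermal resistances in series:
R_float glass = L/(kA) = 0.09/(0.959×38.8) = 0.002419 K/W
R_outer film = 1/(h_o·A) = 1/(29.5×38.8) = 8.737×10^-4 K/W
Sum of known resistances R_other = 0.003292 K/W
Total R = ΔT/Q = 18/430 = 0.04186 K/W
R_phenolic foam = R_total − R_other = 0.03857 K/W
k = L/(R·A) = 0.035/(0.03857×38.8)

k ≈ 0.0234 W/(m·K)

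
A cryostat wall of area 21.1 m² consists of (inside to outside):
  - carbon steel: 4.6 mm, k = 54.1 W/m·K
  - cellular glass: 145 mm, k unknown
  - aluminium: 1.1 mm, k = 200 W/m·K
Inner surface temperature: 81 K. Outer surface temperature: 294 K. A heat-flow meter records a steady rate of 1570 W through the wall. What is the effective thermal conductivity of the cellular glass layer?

Thermal resistances in series:
R_carbon steel = L/(kA) = 0.0046/(54.1×21.1) = 4.03×10^-6 K/W
R_aluminium = L/(kA) = 0.0011/(200×21.1) = 2.607×10^-7 K/W
Sum of known resistances R_other = 4.29×10^-6 K/W
Total R = ΔT/Q = 213/1570 = 0.1357 K/W
R_cellular glass = R_total − R_other = 0.1357 K/W
k = L/(R·A) = 0.145/(0.1357×21.1)

k ≈ 0.0507 W/(m·K)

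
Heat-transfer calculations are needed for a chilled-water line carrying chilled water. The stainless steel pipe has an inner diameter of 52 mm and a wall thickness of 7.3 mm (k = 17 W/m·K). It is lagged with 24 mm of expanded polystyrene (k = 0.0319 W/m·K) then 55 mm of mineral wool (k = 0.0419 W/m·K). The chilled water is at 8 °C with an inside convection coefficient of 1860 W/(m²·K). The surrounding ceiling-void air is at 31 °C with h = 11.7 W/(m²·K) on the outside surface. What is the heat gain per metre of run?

For a radial system each layer contributes R = ln(r_out/r_in)/(2πkL); films add R = 1/(hA).
R_inner film = 1/(h_i·2πr₁L) = 1/(1860×2π×0.026×1) = 0.003291 K/W
R_stainless steel pipe wall = ln(33.3/26)/(2π×17×1) = 0.002317 K/W
R_expanded polystyrene = ln(57.3/33.3)/(2π×0.0319×1) = 2.708 K/W
R_mineral wool = ln(112.3/57.3)/(2π×0.0419×1) = 2.556 K/W
R_outer film = 1/(h_o·2πr_oL) = 1/(11.7×2π×0.1123×1) = 0.1211 K/W
R_total = 5.39 K/W
Q = ΔT/R_total = 23/5.39

q′ ≈ 4.27 W/m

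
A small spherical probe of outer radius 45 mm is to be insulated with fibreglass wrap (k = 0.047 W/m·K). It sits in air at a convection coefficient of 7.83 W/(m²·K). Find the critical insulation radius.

For a sphere r_cr = 2k/h = 2×0.047/7.83
r_cr = 12 mm; since the bare radius (45 mm) is above r_cr, any added insulation will reduce heat loss.

r_cr ≈ 12 mm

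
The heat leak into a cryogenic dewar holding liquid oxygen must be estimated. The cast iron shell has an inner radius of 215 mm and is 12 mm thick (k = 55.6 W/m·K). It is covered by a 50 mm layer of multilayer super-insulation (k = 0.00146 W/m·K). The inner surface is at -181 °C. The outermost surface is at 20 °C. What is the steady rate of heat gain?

Q ≈ 4.64 W

Spherical conduction: R = (1/r_in − 1/r_out)/(4πk) per layer; series-sum.
R_cast iron shell = (1/0.215 − 1/0.227)/(4π×55.6) = 3.519×10^-4 K/W
R_multilayer super-insulation = (1/0.227 − 1/0.277)/(4π×0.00146) = 43.34 K/W
R_total = 43.34 K/W
Q = ΔT/R_total = 201/43.34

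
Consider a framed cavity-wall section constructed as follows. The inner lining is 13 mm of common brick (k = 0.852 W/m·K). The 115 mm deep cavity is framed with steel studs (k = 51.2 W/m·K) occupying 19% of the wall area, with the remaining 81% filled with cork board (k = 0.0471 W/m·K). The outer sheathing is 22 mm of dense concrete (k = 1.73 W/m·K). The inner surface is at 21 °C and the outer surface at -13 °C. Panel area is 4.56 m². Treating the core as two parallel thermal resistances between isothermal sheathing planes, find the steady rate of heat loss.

Sheathing layers in series; stud and cavity paths in parallel between them.
R_inner = 0.013/(0.852×4.56) = 0.003346 K/W
R_stud  = 0.115/(51.2×0.19×4.56) = 0.002592 K/W
R_cav   = 0.115/(0.0471×0.81×4.56) = 0.661 K/W
1/R_core = 1/R_stud + 1/R_cav → R_core = 0.002582 K/W
R_outer = 0.022/(1.73×4.56) = 0.002789 K/W
R_total = 0.008717 K/W
Q = ΔT/R_total = 34/0.008717

Q ≈ 3900 W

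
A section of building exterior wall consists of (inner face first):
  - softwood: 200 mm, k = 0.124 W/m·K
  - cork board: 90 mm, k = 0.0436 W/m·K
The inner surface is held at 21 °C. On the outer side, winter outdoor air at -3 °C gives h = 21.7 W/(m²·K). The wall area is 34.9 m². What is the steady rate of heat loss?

Q ≈ 225 W

Thermal resistances in series:
R_softwood = L/(kA) = 0.2/(0.124×34.9) = 0.04621 K/W
R_cork board = L/(kA) = 0.09/(0.0436×34.9) = 0.05915 K/W
R_outer film = 1/(h_o·A) = 1/(21.7×34.9) = 0.00132 K/W
R_total = 0.1067 K/W
Q = ΔT / R_total = 24 / 0.1067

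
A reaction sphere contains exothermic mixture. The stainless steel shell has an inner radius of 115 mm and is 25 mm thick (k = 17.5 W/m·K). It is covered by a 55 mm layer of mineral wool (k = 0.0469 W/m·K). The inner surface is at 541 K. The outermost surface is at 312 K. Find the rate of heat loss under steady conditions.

Each spherical layer contributes R = (1/r_i − 1/r_o)/(4πk):
R_stainless steel shell = (1/0.115 − 1/0.14)/(4π×17.5) = 0.007061 K/W
R_mineral wool = (1/0.14 − 1/0.195)/(4π×0.0469) = 3.418 K/W
R_total = 3.425 K/W
Q = ΔT/R_total = 229/3.425

Q ≈ 66.9 W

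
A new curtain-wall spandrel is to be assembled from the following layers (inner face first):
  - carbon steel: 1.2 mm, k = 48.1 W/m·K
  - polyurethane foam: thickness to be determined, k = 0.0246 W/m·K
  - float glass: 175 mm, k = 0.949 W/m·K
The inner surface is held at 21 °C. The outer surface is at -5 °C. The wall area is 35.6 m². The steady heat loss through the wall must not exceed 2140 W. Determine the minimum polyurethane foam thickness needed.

L ≈ 6.1 mm

Thermal resistances in series:
R_carbon steel = L/(kA) = 0.0012/(48.1×35.6) = 7.008×10^-7 K/W
R_float glass = L/(kA) = 0.175/(0.949×35.6) = 0.00518 K/W
Sum of the known resistances R_other = 0.005181 K/W
Required total resistance R_tot = ΔT/Q_allow = 26/2140 = 0.01215 K/W
R_polyurethane foam = R_tot − R_other = 0.006969 K/W
L = R·k·A = 0.006969×0.0246×35.6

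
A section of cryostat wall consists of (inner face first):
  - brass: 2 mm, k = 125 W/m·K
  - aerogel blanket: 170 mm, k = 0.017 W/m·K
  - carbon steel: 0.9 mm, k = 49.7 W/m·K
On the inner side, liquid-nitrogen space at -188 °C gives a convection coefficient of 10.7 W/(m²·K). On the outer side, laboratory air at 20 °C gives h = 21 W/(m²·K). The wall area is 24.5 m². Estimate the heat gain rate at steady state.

Model the wall as resistances in series:
R_inner film = 1/(h_i·A) = 1/(10.7×24.5) = 0.003815 K/W
R_brass = L/(kA) = 0.002/(125×24.5) = 6.531×10^-7 K/W
R_aerogel blanket = L/(kA) = 0.17/(0.017×24.5) = 0.4082 K/W
R_carbon steel = L/(kA) = 0.0009/(49.7×24.5) = 7.391×10^-7 K/W
R_outer film = 1/(h_o·A) = 1/(21×24.5) = 0.001944 K/W
R_total = 0.4139 K/W
Q = ΔT / R_total = 208 / 0.4139

Q ≈ 503 W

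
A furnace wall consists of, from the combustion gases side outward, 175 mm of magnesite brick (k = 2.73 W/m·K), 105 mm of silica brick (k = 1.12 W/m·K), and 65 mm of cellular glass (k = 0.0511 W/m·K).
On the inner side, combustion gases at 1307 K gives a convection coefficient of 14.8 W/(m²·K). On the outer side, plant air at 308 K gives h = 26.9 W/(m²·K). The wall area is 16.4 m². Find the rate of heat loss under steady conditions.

Q ≈ 10700 W

Thermal resistances in series:
R_inner film = 1/(h_i·A) = 1/(14.8×16.4) = 0.00412 K/W
R_magnesite brick = L/(kA) = 0.175/(2.73×16.4) = 0.003909 K/W
R_silica brick = L/(kA) = 0.105/(1.12×16.4) = 0.005716 K/W
R_cellular glass = L/(kA) = 0.065/(0.0511×16.4) = 0.07756 K/W
R_outer film = 1/(h_o·A) = 1/(26.9×16.4) = 0.002267 K/W
R_total = 0.09357 K/W
Q = ΔT / R_total = 999 / 0.09357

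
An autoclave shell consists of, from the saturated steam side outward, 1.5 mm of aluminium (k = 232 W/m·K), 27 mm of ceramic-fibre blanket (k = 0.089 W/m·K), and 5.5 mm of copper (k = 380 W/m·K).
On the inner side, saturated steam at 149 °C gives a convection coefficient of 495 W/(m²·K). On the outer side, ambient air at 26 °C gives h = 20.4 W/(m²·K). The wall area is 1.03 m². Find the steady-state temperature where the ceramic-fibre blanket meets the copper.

Treating each layer as a thermal resistance in series:
R_inner film = 1/(h_i·A) = 1/(495×1.03) = 0.001961 K/W
R_aluminium = L/(kA) = 0.0015/(232×1.03) = 6.277×10^-6 K/W
R_ceramic-fibre blanket = L/(kA) = 0.027/(0.089×1.03) = 0.2945 K/W
R_copper = L/(kA) = 0.0055/(380×1.03) = 1.405×10^-5 K/W
R_outer film = 1/(h_o·A) = 1/(20.4×1.03) = 0.04759 K/W
R_total = 0.3441 K/W;  Q = ΔT/R_total = 123/0.3441 = 357.4 W
T_interface = T_inner − Q·ΣR(inner→interface) = 149 − 357×0.2965

T ≈ 43 °C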